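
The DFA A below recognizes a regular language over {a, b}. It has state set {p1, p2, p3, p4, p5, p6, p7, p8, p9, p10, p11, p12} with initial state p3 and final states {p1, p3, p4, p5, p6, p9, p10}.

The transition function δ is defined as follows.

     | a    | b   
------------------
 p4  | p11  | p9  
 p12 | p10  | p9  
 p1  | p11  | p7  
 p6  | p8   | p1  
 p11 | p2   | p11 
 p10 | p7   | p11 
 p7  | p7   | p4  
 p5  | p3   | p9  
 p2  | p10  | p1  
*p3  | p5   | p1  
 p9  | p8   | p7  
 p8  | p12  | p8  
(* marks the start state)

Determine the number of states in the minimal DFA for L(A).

7

States {p6} cannot be reached from the start state, so discard them.
Start with accepting vs non-accepting: {p1,p3,p4,p5,p9,p10} | {p2,p7,p8,p11,p12}.
Split {p1,p3,p4,p5,p9,p10} by δ(·,a) → {p1,p4,p9,p10} and {p3,p5}.
Split {p1,p4,p9,p10} by δ(·,b) → {p1,p9,p10} and {p4}.
Refine {p2,p7,p8,p11,p12} on symbol a: members go to different blocks, giving {p7,p8,p11} and {p2,p12}.
Refine {p7,p8,p11} on symbol a: members go to different blocks, giving {p8,p11} and {p7}.
Refine {p1,p9,p10} on symbol a: members go to different blocks, giving {p1,p9} and {p10}.
No further refinement is possible. Final partition (7 blocks): {p1,p9} | {p8,p11} | {p3,p5} | {p4} | {p2,p12} | {p7} | {p10}.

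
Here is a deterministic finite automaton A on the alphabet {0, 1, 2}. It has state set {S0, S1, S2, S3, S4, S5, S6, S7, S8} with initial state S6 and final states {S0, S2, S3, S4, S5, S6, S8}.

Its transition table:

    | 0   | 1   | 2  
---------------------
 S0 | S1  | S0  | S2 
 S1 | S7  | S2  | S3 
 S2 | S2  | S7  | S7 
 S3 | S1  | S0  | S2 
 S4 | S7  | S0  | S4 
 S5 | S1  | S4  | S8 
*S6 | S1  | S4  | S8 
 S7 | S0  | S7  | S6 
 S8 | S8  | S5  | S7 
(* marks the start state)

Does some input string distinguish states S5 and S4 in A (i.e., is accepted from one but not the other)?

Start with accepting vs non-accepting: {S0,S2,S3,S4,S5,S6,S8} | {S1,S7}.
On input 0, block {S0,S2,S3,S4,S5,S6,S8} splits into {S0,S3,S4,S5,S6} and {S2,S8}.
Refine {S0,S3,S4,S5,S6} on symbol 2: members go to different blocks, giving {S0,S3,S5,S6} and {S4}.
On input 1, block {S0,S3,S5,S6} splits into {S0,S3} and {S5,S6}.
On input 0, block {S1,S7} splits into {S1} and {S7}.
Refine {S2,S8} on symbol 1: members go to different blocks, giving {S2} and {S8}.
Stable partition: {S0,S3} | {S1} | {S2} | {S4} | {S5,S6} | {S7} | {S8} — 7 equivalence classes.
S5 and S4 end up in different blocks, so they are distinguishable. For instance, the string '00' is accepted from only S4.

Yes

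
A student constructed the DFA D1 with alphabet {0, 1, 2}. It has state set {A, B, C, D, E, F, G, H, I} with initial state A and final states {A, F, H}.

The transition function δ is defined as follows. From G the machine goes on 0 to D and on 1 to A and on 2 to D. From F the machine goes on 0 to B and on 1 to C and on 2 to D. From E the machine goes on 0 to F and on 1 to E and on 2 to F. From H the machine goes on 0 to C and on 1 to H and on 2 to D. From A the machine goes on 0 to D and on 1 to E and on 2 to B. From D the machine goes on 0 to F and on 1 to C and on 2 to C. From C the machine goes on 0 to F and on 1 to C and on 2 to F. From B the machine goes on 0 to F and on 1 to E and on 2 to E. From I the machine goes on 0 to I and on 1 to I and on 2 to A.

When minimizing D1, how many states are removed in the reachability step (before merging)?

No path from A leads to G, H, I; the other 6 states are all reachable.

3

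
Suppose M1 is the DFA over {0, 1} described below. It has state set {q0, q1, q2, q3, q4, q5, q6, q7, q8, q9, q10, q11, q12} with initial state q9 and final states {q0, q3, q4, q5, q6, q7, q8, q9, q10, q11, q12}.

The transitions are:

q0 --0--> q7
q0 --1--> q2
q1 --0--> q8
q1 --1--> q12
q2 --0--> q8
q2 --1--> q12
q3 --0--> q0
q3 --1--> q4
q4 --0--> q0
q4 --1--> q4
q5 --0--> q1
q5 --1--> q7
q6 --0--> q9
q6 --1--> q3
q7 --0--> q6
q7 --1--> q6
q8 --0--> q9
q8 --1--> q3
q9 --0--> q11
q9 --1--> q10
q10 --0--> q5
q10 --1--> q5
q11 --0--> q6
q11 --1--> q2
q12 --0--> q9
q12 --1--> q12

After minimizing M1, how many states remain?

10

Start with accepting vs non-accepting: {q0,q3,q4,q5,q6,q7,q8,q9,q10,q11,q12} | {q1,q2}.
On input 0, block {q0,q3,q4,q5,q6,q7,q8,q9,q10,q11,q12} splits into {q0,q3,q4,q6,q7,q8,q9,q10,q11,q12} and {q5}.
On input 0, block {q0,q3,q4,q6,q7,q8,q9,q10,q11,q12} splits into {q0,q3,q4,q6,q7,q8,q9,q11,q12} and {q10}.
Split {q0,q3,q4,q6,q7,q8,q9,q11,q12} by δ(·,1) → {q3,q4,q6,q7,q8,q12} and {q0,q11} and {q9}.
Refine {q3,q4,q6,q7,q8,q12} on symbol 0: members go to different blocks, giving {q6,q8,q12} and {q3,q4} and {q7}.
Split {q6,q8,q12} by δ(·,1) → {q6,q8} and {q12}.
Refine {q0,q11} on symbol 0: members go to different blocks, giving {q0} and {q11}.
The partition is now stable with 10 blocks: {q6,q8} | {q1,q2} | {q5} | {q10} | {q0} | {q9} | {q3,q4} | {q7} | {q12} | {q11}.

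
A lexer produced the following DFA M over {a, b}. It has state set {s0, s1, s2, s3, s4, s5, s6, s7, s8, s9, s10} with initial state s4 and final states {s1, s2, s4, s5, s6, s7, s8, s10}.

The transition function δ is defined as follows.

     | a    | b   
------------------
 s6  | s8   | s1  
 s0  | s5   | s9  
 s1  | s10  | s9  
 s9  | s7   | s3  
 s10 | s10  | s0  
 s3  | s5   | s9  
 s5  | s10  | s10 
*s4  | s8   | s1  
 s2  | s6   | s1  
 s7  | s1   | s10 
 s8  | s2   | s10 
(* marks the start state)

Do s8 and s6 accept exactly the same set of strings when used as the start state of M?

Yes

Every state is reachable, so we keep all 11.
P0 = {s1,s2,s4,s5,s6,s7,s8,s10} | {s0,s3,s9}.
On input b, block {s1,s2,s4,s5,s6,s7,s8,s10} splits into {s2,s4,s5,s6,s7,s8} and {s1,s10}.
Split {s2,s4,s5,s6,s7,s8} by δ(·,a) → {s2,s4,s6,s8} and {s5,s7}.
The partition is now stable with 4 blocks: {s2,s4,s6,s8} | {s0,s3,s9} | {s1,s10} | {s5,s7}.
s8 and s6 lie in the same block of the stable partition, so they are equivalent — no string distinguishes them.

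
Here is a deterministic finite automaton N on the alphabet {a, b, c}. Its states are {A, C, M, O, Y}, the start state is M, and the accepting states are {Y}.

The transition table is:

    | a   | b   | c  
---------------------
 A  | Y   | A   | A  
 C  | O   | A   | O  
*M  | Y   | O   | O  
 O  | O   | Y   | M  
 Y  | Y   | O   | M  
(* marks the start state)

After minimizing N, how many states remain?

States {A,C} cannot be reached from the start state, so discard them.
Start with accepting vs non-accepting: {Y} | {M,O}.
On input a, block {M,O} splits into {M} and {O}.
The partition is now stable with 3 blocks: {Y} | {M} | {O}.

3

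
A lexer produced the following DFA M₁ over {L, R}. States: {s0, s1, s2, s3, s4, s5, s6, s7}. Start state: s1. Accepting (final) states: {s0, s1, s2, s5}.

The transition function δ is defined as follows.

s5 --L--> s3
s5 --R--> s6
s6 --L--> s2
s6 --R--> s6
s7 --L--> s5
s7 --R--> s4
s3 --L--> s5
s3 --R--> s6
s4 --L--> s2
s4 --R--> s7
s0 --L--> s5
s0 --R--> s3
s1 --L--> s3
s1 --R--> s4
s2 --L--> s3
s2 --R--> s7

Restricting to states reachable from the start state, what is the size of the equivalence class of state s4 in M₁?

4

States {s0} cannot be reached from the start state, so discard them.
P0 = {s1,s2,s5} | {s3,s4,s6,s7}.
No further refinement is possible. Final partition (2 blocks): {s1,s2,s5} | {s3,s4,s6,s7}.
State s4 belongs to the block {s3,s4,s6,s7}, which has 4 states.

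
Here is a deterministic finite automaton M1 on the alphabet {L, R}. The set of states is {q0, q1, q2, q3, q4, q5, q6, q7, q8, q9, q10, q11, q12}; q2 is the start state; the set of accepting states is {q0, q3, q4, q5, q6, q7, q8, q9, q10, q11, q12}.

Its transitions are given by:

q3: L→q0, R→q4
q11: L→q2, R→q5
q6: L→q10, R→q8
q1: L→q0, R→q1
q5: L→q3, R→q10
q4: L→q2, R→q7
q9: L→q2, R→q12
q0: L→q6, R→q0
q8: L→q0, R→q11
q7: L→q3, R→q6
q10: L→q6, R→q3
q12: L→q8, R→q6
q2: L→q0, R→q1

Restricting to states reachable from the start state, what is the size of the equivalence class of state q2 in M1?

First remove the unreachable states {q9,q12}; 11 states remain.
Initial partition by acceptance: {q0,q3,q4,q5,q6,q7,q8,q10,q11} | {q1,q2}.
Split {q0,q3,q4,q5,q6,q7,q8,q10,q11} by δ(·,L) → {q0,q3,q5,q6,q7,q8,q10} and {q4,q11}.
On input R, block {q0,q3,q5,q6,q7,q8,q10} splits into {q0,q5,q6,q7,q10} and {q3,q8}.
Refine {q0,q5,q6,q7,q10} on symbol L: members go to different blocks, giving {q0,q6,q10} and {q5,q7}.
On input R, block {q0,q6,q10} splits into {q6,q10} and {q0}.
The partition is now stable with 6 blocks: {q6,q10} | {q1,q2} | {q4,q11} | {q3,q8} | {q5,q7} | {q0}.
The equivalence class containing q2 is {q1,q2}, of size 2.

2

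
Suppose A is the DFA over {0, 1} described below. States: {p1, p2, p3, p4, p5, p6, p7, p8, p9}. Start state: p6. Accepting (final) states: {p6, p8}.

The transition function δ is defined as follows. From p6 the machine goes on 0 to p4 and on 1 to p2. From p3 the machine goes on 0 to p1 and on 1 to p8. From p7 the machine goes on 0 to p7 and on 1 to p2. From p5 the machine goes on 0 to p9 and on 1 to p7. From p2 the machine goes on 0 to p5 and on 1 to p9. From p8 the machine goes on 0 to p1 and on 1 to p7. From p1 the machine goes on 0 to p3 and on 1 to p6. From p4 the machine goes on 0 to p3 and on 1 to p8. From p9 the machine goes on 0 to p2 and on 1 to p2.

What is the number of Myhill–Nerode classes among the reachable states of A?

Start with accepting vs non-accepting: {p6,p8} | {p1,p2,p3,p4,p5,p7,p9}.
On input 1, block {p1,p2,p3,p4,p5,p7,p9} splits into {p2,p5,p7,p9} and {p1,p3,p4}.
No further refinement is possible. Final partition (3 blocks): {p6,p8} | {p2,p5,p7,p9} | {p1,p3,p4}.

3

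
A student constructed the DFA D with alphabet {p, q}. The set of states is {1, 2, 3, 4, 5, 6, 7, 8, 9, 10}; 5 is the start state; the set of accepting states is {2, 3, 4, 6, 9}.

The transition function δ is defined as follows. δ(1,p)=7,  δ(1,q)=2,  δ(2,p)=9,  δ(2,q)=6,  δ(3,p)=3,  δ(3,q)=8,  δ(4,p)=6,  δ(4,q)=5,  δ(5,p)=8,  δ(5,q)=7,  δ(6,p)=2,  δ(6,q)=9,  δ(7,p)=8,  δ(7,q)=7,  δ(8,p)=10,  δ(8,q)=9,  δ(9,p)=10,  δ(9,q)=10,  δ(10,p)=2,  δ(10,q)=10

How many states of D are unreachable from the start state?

3

No path from 5 leads to 1, 3, 4; the other 7 states are all reachable.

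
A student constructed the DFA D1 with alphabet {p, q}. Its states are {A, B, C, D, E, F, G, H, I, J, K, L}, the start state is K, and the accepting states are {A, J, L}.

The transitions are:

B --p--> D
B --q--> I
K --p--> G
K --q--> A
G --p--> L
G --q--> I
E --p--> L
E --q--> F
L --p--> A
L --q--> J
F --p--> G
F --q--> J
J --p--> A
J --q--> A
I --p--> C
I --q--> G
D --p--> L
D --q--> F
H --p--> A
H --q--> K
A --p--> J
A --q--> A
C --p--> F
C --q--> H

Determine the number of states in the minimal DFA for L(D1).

States {B,D,E} cannot be reached from the start state, so discard them.
Initial partition by acceptance: {A,J,L} | {C,F,G,H,I,K}.
Refine {C,F,G,H,I,K} on symbol p: members go to different blocks, giving {C,F,I,K} and {G,H}.
On input p, block {C,F,I,K} splits into {C,I} and {F,K}.
On input p, block {C,I} splits into {C} and {I}.
Split {G,H} by δ(·,q) → {G} and {H}.
Stable partition: {A,J,L} | {C} | {G} | {F,K} | {I} | {H} — 6 equivalence classes.

6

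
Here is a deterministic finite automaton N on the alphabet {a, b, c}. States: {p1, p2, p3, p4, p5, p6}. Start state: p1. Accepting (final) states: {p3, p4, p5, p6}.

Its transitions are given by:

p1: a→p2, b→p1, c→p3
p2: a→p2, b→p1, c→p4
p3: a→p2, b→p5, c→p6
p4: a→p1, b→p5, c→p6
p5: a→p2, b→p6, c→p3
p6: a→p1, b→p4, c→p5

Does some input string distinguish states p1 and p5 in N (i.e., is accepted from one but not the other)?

Yes

Every state is reachable, so we keep all 6.
P0 = {p3,p4,p5,p6} | {p1,p2}.
The partition is now stable with 2 blocks: {p3,p4,p5,p6} | {p1,p2}.
p1 and p5 end up in different blocks, so they are distinguishable. For instance, the string 'ε' is accepted from only p5.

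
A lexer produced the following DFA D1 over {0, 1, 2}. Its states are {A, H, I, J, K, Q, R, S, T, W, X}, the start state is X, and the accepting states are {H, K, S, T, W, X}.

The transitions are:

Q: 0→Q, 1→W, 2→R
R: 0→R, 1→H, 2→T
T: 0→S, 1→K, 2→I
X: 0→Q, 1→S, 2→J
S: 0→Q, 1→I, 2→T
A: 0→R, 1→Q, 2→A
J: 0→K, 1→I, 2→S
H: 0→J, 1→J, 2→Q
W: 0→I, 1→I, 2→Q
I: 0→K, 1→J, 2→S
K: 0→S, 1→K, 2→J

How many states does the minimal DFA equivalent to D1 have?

States {A} cannot be reached from the start state, so discard them.
Start with accepting vs non-accepting: {H,K,S,T,W,X} | {I,J,Q,R}.
Refine {H,K,S,T,W,X} on symbol 0: members go to different blocks, giving {H,S,W,X} and {K,T}.
On input 1, block {H,S,W,X} splits into {H,S,W} and {X}.
On input 2, block {H,S,W} splits into {H,W} and {S}.
On input 0, block {I,J,Q,R} splits into {I,J} and {Q,R}.
Refine {Q,R} on symbol 2: members go to different blocks, giving {Q} and {R}.
Stable partition: {H,W} | {I,J} | {K,T} | {X} | {S} | {Q} | {R} — 7 equivalence classes.

7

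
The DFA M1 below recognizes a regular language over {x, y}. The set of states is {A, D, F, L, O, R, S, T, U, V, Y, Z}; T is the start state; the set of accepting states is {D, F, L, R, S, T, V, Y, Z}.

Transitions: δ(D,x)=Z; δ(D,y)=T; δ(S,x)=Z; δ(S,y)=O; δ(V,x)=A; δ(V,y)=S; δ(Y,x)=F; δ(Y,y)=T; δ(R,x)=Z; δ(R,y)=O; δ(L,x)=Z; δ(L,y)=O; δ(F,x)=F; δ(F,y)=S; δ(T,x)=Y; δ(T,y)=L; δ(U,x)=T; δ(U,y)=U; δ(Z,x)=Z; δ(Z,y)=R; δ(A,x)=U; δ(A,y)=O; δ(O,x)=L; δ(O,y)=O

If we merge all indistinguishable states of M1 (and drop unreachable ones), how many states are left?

First remove the unreachable states {A,D,U,V}; 8 states remain.
Initial partition by acceptance: {F,L,R,S,T,Y,Z} | {O}.
Split {F,L,R,S,T,Y,Z} by δ(·,y) → {F,T,Y,Z} and {L,R,S}.
Split {F,T,Y,Z} by δ(·,y) → {F,T,Z} and {Y}.
Split {F,T,Z} by δ(·,x) → {F,Z} and {T}.
Stable partition: {F,Z} | {O} | {L,R,S} | {Y} | {T} — 5 equivalence classes.

5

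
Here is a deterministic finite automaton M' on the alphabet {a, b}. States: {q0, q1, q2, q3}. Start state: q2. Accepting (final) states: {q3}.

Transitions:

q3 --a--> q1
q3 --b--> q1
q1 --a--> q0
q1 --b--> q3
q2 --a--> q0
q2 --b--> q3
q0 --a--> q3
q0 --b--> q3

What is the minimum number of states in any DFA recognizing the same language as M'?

All states are reachable from the start state.
Start with accepting vs non-accepting: {q3} | {q0,q1,q2}.
On input a, block {q0,q1,q2} splits into {q1,q2} and {q0}.
Stable partition: {q3} | {q1,q2} | {q0} — 3 equivalence classes.

3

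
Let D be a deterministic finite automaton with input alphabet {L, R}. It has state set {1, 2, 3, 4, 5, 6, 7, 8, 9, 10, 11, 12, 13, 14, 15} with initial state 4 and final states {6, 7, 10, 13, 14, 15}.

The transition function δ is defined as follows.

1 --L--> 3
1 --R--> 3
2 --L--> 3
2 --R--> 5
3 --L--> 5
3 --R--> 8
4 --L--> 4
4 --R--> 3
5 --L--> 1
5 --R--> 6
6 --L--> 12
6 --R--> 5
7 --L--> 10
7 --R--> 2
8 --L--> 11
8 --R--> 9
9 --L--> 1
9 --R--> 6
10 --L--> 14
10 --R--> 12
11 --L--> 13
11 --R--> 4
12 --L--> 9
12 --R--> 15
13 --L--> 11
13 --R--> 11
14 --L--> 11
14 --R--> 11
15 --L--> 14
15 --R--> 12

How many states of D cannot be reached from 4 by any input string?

3

No path from 4 leads to 2, 7, 10; the other 12 states are all reachable.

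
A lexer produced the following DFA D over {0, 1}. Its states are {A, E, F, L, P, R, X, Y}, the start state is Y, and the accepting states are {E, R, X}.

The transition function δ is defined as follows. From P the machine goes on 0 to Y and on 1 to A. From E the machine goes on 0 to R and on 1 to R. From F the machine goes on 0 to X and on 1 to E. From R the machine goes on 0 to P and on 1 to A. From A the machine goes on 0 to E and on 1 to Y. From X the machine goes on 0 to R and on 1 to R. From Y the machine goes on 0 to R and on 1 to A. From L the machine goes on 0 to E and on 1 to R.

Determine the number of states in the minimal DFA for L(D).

First remove the unreachable states {F,L,X}; 5 states remain.
P0 = {E,R} | {A,P,Y}.
On input 0, block {E,R} splits into {R} and {E}.
On input 0, block {A,P,Y} splits into {P} and {A} and {Y}.
The partition is now stable with 5 blocks: {R} | {P} | {E} | {A} | {Y}.

5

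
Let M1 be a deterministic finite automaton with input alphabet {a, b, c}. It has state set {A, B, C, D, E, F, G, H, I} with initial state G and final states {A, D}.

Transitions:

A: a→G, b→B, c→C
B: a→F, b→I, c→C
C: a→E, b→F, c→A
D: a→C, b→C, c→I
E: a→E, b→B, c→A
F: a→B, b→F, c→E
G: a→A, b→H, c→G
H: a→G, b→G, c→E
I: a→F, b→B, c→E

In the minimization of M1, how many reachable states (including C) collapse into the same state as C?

First remove the unreachable states {D}; 8 states remain.
P0 = {A} | {B,C,E,F,G,H,I}.
On input a, block {B,C,E,F,G,H,I} splits into {B,C,E,F,H,I} and {G}.
Split {B,C,E,F,H,I} by δ(·,a) → {B,C,E,F,I} and {H}.
On input c, block {B,C,E,F,I} splits into {B,F,I} and {C,E}.
No further refinement is possible. Final partition (5 blocks): {A} | {B,F,I} | {G} | {H} | {C,E}.
The equivalence class containing C is {C,E}, of size 2.

2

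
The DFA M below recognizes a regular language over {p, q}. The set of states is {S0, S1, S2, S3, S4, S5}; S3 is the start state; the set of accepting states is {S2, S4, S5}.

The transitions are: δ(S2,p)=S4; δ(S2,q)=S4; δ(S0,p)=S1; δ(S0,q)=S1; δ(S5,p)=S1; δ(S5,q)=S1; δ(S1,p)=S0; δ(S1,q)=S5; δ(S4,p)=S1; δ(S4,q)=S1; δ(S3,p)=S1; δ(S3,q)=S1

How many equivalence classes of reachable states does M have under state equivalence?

First remove the unreachable states {S2,S4}; 4 states remain.
Start with accepting vs non-accepting: {S5} | {S0,S1,S3}.
Split {S0,S1,S3} by δ(·,q) → {S0,S3} and {S1}.
The partition is now stable with 3 blocks: {S5} | {S0,S3} | {S1}.

3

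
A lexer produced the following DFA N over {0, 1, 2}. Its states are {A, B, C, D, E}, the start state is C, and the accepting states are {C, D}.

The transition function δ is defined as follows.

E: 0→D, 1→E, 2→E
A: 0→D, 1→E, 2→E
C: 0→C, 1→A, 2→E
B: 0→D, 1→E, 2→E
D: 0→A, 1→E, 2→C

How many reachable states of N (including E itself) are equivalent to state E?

2

States {B} cannot be reached from the start state, so discard them.
Start with accepting vs non-accepting: {C,D} | {A,E}.
On input 0, block {C,D} splits into {C} and {D}.
No further refinement is possible. Final partition (3 blocks): {C} | {A,E} | {D}.
State E belongs to the block {A,E}, which has 2 states.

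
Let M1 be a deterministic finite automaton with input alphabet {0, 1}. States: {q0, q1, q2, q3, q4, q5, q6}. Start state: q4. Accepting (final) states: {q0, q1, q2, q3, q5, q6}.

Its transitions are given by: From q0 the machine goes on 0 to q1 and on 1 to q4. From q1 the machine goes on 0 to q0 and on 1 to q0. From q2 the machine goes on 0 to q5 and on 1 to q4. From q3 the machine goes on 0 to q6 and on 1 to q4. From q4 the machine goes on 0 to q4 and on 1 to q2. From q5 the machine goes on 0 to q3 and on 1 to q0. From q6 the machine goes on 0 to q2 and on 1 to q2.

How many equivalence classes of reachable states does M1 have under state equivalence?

3

All states are reachable from the start state.
Initial partition by acceptance: {q0,q1,q2,q3,q5,q6} | {q4}.
On input 1, block {q0,q1,q2,q3,q5,q6} splits into {q0,q2,q3} and {q1,q5,q6}.
The partition is now stable with 3 blocks: {q0,q2,q3} | {q4} | {q1,q5,q6}.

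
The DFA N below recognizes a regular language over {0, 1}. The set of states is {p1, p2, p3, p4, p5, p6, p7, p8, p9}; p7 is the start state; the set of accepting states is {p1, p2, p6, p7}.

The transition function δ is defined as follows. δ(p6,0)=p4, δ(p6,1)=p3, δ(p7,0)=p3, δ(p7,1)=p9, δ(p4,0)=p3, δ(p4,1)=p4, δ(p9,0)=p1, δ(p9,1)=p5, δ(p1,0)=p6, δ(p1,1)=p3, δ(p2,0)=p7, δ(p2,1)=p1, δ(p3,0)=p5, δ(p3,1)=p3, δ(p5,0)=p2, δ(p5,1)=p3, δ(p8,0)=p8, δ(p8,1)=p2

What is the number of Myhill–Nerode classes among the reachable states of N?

First remove the unreachable states {p8}; 8 states remain.
Initial partition by acceptance: {p1,p2,p6,p7} | {p3,p4,p5,p9}.
Split {p1,p2,p6,p7} by δ(·,0) → {p1,p2} and {p6,p7}.
Refine {p1,p2} on symbol 1: members go to different blocks, giving {p1} and {p2}.
Refine {p3,p4,p5,p9} on symbol 0: members go to different blocks, giving {p3,p4} and {p5} and {p9}.
On input 0, block {p3,p4} splits into {p3} and {p4}.
On input 0, block {p6,p7} splits into {p6} and {p7}.
No further refinement is possible. Final partition (8 blocks): {p1} | {p3} | {p6} | {p2} | {p5} | {p9} | {p4} | {p7}.

8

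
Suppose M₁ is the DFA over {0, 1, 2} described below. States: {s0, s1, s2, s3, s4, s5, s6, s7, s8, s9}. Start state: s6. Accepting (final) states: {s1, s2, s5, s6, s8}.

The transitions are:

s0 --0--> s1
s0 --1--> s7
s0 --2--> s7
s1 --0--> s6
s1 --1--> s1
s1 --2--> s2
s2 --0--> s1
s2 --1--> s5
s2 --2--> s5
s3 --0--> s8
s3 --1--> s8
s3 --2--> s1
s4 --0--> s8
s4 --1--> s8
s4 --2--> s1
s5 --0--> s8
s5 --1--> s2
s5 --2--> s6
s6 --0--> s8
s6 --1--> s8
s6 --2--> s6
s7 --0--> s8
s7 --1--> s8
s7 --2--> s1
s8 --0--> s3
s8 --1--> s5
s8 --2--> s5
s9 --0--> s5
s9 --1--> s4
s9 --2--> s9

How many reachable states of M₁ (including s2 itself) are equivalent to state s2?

States {s0,s4,s7,s9} cannot be reached from the start state, so discard them.
P0 = {s1,s2,s5,s6,s8} | {s3}.
Refine {s1,s2,s5,s6,s8} on symbol 0: members go to different blocks, giving {s1,s2,s5,s6} and {s8}.
On input 0, block {s1,s2,s5,s6} splits into {s1,s2} and {s5,s6}.
Refine {s1,s2} on symbol 0: members go to different blocks, giving {s1} and {s2}.
On input 1, block {s5,s6} splits into {s5} and {s6}.
The partition is now stable with 6 blocks: {s1} | {s3} | {s8} | {s5} | {s2} | {s6}.
The equivalence class containing s2 is {s2}, of size 1.

1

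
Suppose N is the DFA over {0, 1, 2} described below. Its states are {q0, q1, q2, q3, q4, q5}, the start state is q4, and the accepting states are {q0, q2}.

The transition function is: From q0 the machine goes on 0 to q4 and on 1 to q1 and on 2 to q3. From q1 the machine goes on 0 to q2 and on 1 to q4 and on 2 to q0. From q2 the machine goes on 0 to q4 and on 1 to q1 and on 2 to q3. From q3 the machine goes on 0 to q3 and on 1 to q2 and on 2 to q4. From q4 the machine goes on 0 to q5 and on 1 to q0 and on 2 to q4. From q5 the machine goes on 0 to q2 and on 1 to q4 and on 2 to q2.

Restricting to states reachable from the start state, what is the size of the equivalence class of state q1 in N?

Initial partition by acceptance: {q0,q2} | {q1,q3,q4,q5}.
Refine {q1,q3,q4,q5} on symbol 0: members go to different blocks, giving {q1,q5} and {q3,q4}.
Refine {q3,q4} on symbol 0: members go to different blocks, giving {q3} and {q4}.
No further refinement is possible. Final partition (4 blocks): {q0,q2} | {q1,q5} | {q3} | {q4}.
State q1 belongs to the block {q1,q5}, which has 2 states.

2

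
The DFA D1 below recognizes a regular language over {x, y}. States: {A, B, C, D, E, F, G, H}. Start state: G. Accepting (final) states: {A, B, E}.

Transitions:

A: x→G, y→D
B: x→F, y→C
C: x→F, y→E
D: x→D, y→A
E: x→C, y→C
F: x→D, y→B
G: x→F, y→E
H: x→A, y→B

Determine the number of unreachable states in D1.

No path from G leads to H; the other 7 states are all reachable.

1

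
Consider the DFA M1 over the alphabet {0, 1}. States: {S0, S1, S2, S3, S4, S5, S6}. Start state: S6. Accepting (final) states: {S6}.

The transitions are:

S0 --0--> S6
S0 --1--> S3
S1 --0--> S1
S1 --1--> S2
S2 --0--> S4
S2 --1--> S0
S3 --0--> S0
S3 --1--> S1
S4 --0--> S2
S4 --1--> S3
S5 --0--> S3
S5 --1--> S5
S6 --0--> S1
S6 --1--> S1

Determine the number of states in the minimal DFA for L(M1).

6

States {S5} cannot be reached from the start state, so discard them.
Start with accepting vs non-accepting: {S6} | {S0,S1,S2,S3,S4}.
Refine {S0,S1,S2,S3,S4} on symbol 0: members go to different blocks, giving {S1,S2,S3,S4} and {S0}.
On input 0, block {S1,S2,S3,S4} splits into {S1,S2,S4} and {S3}.
Split {S1,S2,S4} by δ(·,1) → {S1} and {S2} and {S4}.
No further refinement is possible. Final partition (6 blocks): {S6} | {S1} | {S0} | {S3} | {S2} | {S4}.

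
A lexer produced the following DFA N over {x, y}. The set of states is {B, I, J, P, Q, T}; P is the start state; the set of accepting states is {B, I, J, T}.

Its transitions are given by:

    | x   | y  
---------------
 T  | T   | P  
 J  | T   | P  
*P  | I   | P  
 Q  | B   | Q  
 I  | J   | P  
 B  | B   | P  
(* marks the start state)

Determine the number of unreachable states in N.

No path from P leads to B, Q; the other 4 states are all reachable.

2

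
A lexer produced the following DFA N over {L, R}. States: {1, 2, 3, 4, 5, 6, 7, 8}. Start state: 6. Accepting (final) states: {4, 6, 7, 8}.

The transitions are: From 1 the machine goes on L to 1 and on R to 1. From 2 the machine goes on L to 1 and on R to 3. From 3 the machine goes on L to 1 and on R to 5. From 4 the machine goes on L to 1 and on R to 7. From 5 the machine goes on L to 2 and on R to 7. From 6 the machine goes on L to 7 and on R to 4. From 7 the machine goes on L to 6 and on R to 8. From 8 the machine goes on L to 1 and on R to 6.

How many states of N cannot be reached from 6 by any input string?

Starting at 6 and following transitions, the reachable set is {1, 4, 6, 7, 8}. That leaves 2, 3, 5 unreachable — 3 in total.

3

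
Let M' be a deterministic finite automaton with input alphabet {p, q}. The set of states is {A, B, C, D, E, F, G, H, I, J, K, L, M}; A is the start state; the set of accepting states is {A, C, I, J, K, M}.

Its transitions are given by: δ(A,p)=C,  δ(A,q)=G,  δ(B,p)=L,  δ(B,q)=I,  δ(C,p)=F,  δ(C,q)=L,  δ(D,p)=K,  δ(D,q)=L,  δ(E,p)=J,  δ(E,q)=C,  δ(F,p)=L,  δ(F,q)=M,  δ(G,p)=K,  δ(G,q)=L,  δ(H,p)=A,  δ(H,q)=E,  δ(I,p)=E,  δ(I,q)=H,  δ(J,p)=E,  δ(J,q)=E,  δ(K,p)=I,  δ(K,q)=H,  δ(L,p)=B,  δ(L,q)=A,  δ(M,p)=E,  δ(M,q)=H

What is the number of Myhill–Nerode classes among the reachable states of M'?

10

First remove the unreachable states {D}; 12 states remain.
P0 = {A,C,I,J,K,M} | {B,E,F,G,H,L}.
On input p, block {A,C,I,J,K,M} splits into {C,I,J,M} and {A,K}.
Refine {B,E,F,G,H,L} on symbol p: members go to different blocks, giving {B,F,L} and {G,H} and {E}.
On input p, block {C,I,J,M} splits into {I,J,M} and {C}.
Refine {I,J,M} on symbol q: members go to different blocks, giving {I,M} and {J}.
Split {B,F,L} by δ(·,q) → {B,F} and {L}.
Refine {A,K} on symbol p: members go to different blocks, giving {A} and {K}.
On input p, block {G,H} splits into {G} and {H}.
Stable partition: {I,M} | {B,F} | {A} | {G} | {E} | {C} | {J} | {L} | {K} | {H} — 10 equivalence classes.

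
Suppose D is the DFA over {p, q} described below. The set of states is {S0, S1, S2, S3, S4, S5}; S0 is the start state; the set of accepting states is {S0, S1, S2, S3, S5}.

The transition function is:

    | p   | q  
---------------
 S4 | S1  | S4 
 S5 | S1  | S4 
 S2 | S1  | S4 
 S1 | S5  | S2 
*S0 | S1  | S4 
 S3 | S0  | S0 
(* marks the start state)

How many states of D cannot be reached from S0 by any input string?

1

No path from S0 leads to S3; the other 5 states are all reachable.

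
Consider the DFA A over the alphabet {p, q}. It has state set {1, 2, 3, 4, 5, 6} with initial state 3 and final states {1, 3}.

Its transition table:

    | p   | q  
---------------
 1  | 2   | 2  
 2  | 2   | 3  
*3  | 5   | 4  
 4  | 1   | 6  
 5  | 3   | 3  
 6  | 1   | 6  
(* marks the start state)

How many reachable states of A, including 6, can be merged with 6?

2

Initial partition by acceptance: {1,3} | {2,4,5,6}.
Refine {2,4,5,6} on symbol p: members go to different blocks, giving {4,5,6} and {2}.
On input p, block {1,3} splits into {1} and {3}.
Split {4,5,6} by δ(·,p) → {4,6} and {5}.
No further refinement is possible. Final partition (5 blocks): {1} | {4,6} | {2} | {3} | {5}.
State 6 belongs to the block {4,6}, which has 2 states.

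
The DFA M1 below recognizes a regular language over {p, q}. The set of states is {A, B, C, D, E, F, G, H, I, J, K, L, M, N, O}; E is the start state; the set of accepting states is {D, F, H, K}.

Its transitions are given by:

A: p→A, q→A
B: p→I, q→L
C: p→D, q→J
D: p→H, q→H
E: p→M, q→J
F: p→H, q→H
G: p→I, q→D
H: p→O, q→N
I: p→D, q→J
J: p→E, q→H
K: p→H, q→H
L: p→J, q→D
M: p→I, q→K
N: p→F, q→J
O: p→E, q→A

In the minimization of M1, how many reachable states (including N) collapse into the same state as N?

2

First remove the unreachable states {B,C,G,L}; 11 states remain.
Initial partition by acceptance: {D,F,H,K} | {A,E,I,J,M,N,O}.
Refine {D,F,H,K} on symbol p: members go to different blocks, giving {D,F,K} and {H}.
On input p, block {A,E,I,J,M,N,O} splits into {A,E,J,M,O} and {I,N}.
Split {A,E,J,M,O} by δ(·,p) → {A,E,J,O} and {M}.
On input p, block {A,E,J,O} splits into {A,J,O} and {E}.
Split {A,J,O} by δ(·,p) → {J,O} and {A}.
On input q, block {J,O} splits into {J} and {O}.
Stable partition: {D,F,K} | {J} | {H} | {I,N} | {M} | {E} | {A} | {O} — 8 equivalence classes.
The equivalence class containing N is {I,N}, of size 2.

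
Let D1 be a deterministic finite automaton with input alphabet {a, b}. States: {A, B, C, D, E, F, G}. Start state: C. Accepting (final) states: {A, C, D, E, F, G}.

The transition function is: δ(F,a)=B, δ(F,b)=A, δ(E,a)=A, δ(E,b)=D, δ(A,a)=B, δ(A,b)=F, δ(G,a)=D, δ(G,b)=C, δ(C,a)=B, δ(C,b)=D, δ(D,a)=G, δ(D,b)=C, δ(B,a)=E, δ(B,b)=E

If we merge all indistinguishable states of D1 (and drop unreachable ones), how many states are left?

All states are reachable from the start state.
Initial partition by acceptance: {A,C,D,E,F,G} | {B}.
On input a, block {A,C,D,E,F,G} splits into {A,C,F} and {D,E,G}.
Split {A,C,F} by δ(·,b) → {A,F} and {C}.
Refine {D,E,G} on symbol a: members go to different blocks, giving {D,G} and {E}.
No further refinement is possible. Final partition (5 blocks): {A,F} | {B} | {D,G} | {C} | {E}.

5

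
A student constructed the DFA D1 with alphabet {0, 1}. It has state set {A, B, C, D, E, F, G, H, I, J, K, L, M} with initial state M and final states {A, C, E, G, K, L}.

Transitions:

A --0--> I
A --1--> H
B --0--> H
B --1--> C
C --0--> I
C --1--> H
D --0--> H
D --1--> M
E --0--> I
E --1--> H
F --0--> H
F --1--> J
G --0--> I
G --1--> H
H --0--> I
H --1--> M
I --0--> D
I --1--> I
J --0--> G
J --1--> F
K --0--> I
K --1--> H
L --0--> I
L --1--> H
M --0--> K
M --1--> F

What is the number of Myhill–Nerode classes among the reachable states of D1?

5

States {A,B,C,E,L} cannot be reached from the start state, so discard them.
Initial partition by acceptance: {G,K} | {D,F,H,I,J,M}.
On input 0, block {D,F,H,I,J,M} splits into {D,F,H,I} and {J,M}.
Split {D,F,H,I} by δ(·,1) → {D,F,H} and {I}.
Split {D,F,H} by δ(·,0) → {D,F} and {H}.
No further refinement is possible. Final partition (5 blocks): {G,K} | {D,F} | {J,M} | {I} | {H}.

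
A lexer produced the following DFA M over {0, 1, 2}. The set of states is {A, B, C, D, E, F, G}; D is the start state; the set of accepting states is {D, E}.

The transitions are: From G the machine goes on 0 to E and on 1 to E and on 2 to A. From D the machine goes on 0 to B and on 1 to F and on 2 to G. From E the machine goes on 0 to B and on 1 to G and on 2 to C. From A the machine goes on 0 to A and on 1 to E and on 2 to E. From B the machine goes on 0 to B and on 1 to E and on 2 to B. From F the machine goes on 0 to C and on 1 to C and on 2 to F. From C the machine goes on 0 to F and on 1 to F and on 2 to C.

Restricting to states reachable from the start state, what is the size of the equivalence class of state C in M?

2

Start with accepting vs non-accepting: {D,E} | {A,B,C,F,G}.
Split {A,B,C,F,G} by δ(·,0) → {A,B,C,F} and {G}.
On input 1, block {D,E} splits into {D} and {E}.
On input 1, block {A,B,C,F} splits into {A,B} and {C,F}.
Refine {A,B} on symbol 2: members go to different blocks, giving {A} and {B}.
The partition is now stable with 6 blocks: {D} | {A} | {G} | {E} | {C,F} | {B}.
The equivalence class containing C is {C,F}, of size 2.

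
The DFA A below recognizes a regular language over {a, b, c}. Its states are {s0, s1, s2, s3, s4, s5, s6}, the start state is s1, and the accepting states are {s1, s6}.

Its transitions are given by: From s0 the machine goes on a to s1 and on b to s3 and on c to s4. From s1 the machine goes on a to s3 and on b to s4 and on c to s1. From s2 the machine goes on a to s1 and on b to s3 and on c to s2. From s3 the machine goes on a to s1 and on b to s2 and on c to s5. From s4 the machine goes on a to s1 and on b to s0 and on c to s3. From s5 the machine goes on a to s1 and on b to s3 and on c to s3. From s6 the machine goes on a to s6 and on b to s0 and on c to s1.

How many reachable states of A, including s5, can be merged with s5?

5

First remove the unreachable states {s6}; 6 states remain.
Initial partition by acceptance: {s1} | {s0,s2,s3,s4,s5}.
The partition is now stable with 2 blocks: {s1} | {s0,s2,s3,s4,s5}.
State s5 belongs to the block {s0,s2,s3,s4,s5}, which has 5 states.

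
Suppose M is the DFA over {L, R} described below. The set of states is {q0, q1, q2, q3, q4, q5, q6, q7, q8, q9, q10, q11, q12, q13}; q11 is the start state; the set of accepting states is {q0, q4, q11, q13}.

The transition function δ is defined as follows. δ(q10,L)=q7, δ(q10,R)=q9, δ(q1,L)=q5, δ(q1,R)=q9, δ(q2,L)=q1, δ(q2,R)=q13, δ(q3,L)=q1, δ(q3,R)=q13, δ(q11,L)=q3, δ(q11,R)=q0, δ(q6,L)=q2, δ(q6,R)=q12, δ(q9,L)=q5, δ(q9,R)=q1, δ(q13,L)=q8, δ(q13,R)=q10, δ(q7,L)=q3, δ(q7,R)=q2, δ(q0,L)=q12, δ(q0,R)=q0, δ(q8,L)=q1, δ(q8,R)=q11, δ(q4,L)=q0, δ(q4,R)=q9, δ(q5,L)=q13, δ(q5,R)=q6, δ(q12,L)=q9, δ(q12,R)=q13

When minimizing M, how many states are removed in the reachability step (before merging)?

BFS from q11 reaches {q0, q1, q2, q3, q5, q6, q7, q8, q9, q10, q11, q12, q13}; the 1 state(s) q4 are never visited.

1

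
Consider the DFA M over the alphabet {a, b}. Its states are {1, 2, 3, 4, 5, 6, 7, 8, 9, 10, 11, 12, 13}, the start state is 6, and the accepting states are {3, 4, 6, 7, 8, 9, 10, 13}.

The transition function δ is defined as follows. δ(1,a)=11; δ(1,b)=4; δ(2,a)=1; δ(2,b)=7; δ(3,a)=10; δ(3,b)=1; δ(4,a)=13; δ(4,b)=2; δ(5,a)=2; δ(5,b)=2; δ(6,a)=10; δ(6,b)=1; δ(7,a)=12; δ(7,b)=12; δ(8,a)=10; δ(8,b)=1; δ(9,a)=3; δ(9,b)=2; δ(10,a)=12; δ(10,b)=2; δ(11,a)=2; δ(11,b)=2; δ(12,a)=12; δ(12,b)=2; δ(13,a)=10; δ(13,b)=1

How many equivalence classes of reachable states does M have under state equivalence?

First remove the unreachable states {3,5,8,9}; 9 states remain.
Start with accepting vs non-accepting: {4,6,7,10,13} | {1,2,11,12}.
On input a, block {4,6,7,10,13} splits into {4,6,13} and {7,10}.
Refine {4,6,13} on symbol a: members go to different blocks, giving {6,13} and {4}.
On input b, block {1,2,11,12} splits into {11,12} and {1} and {2}.
Refine {11,12} on symbol a: members go to different blocks, giving {11} and {12}.
On input b, block {7,10} splits into {7} and {10}.
The partition is now stable with 8 blocks: {6,13} | {11} | {7} | {4} | {1} | {2} | {12} | {10}.

8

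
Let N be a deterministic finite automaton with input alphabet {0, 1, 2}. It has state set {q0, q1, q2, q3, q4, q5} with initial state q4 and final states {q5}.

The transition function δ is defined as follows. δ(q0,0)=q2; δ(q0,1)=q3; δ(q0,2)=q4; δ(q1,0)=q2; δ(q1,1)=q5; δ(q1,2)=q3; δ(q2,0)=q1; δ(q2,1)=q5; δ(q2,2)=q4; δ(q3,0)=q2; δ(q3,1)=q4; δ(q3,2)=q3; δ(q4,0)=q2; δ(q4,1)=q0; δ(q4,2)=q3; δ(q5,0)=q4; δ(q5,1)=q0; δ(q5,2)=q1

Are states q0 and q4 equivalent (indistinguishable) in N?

P0 = {q5} | {q0,q1,q2,q3,q4}.
Refine {q0,q1,q2,q3,q4} on symbol 1: members go to different blocks, giving {q0,q3,q4} and {q1,q2}.
The partition is now stable with 3 blocks: {q5} | {q0,q3,q4} | {q1,q2}.
q0 and q4 lie in the same block of the stable partition, so they are equivalent — no string distinguishes them.

Yes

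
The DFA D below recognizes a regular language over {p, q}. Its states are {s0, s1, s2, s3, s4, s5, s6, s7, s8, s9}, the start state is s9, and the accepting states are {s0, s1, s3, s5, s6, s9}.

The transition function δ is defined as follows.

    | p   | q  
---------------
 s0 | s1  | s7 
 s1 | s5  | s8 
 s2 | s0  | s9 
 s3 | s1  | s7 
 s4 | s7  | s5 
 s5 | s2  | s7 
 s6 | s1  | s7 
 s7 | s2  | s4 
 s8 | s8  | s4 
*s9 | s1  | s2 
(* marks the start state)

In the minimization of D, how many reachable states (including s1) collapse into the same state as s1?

1

States {s3,s6} cannot be reached from the start state, so discard them.
Initial partition by acceptance: {s0,s1,s5,s9} | {s2,s4,s7,s8}.
Split {s0,s1,s5,s9} by δ(·,p) → {s0,s1,s9} and {s5}.
On input p, block {s0,s1,s9} splits into {s0,s9} and {s1}.
On input p, block {s2,s4,s7,s8} splits into {s4,s7,s8} and {s2}.
Refine {s0,s9} on symbol q: members go to different blocks, giving {s0} and {s9}.
Refine {s4,s7,s8} on symbol p: members go to different blocks, giving {s4,s8} and {s7}.
Refine {s4,s8} on symbol p: members go to different blocks, giving {s4} and {s8}.
No further refinement is possible. Final partition (8 blocks): {s0} | {s4} | {s5} | {s1} | {s2} | {s9} | {s7} | {s8}.
State s1 belongs to the block {s1}, which has 1 states.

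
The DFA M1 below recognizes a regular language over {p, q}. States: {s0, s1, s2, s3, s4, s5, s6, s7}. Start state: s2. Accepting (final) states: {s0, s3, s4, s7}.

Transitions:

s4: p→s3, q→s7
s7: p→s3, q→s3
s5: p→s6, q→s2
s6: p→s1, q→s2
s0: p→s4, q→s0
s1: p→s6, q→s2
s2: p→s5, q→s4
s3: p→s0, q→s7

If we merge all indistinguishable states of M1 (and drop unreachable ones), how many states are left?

All states are reachable from the start state.
Start with accepting vs non-accepting: {s0,s3,s4,s7} | {s1,s2,s5,s6}.
On input q, block {s1,s2,s5,s6} splits into {s1,s5,s6} and {s2}.
No further refinement is possible. Final partition (3 blocks): {s0,s3,s4,s7} | {s1,s5,s6} | {s2}.

3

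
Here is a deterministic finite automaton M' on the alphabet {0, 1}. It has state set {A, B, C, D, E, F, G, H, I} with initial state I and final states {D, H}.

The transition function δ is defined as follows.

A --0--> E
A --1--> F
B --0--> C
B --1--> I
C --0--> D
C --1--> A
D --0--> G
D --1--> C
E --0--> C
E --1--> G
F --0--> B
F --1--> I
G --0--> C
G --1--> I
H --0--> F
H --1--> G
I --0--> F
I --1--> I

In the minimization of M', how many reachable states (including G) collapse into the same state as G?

First remove the unreachable states {H}; 8 states remain.
Start with accepting vs non-accepting: {D} | {A,B,C,E,F,G,I}.
Refine {A,B,C,E,F,G,I} on symbol 0: members go to different blocks, giving {A,B,E,F,G,I} and {C}.
Split {A,B,E,F,G,I} by δ(·,0) → {A,F,I} and {B,E,G}.
On input 0, block {A,F,I} splits into {A,F} and {I}.
Split {A,F} by δ(·,1) → {A} and {F}.
Refine {B,E,G} on symbol 1: members go to different blocks, giving {B,G} and {E}.
Stable partition: {D} | {A} | {C} | {B,G} | {I} | {F} | {E} — 7 equivalence classes.
State G belongs to the block {B,G}, which has 2 states.

2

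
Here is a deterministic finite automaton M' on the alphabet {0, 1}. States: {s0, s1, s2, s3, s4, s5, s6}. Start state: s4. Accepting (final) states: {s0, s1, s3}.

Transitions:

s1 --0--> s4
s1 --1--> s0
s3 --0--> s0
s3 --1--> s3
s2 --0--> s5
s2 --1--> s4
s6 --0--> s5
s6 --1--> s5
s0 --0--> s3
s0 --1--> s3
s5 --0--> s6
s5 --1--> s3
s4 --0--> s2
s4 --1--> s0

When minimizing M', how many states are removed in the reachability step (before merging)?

1

No path from s4 leads to s1; the other 6 states are all reachable.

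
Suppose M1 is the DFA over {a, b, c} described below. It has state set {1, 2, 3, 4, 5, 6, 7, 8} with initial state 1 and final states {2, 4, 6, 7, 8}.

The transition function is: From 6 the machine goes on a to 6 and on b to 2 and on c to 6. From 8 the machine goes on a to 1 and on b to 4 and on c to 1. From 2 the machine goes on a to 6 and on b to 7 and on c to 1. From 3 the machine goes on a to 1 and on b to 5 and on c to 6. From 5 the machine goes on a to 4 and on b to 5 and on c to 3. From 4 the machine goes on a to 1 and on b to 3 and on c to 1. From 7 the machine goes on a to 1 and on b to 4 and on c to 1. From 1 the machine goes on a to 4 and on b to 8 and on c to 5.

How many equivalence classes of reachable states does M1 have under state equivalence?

7

Every state is reachable, so we keep all 8.
Initial partition by acceptance: {2,4,6,7,8} | {1,3,5}.
Refine {2,4,6,7,8} on symbol a: members go to different blocks, giving {4,7,8} and {2,6}.
Refine {4,7,8} on symbol b: members go to different blocks, giving {7,8} and {4}.
Refine {1,3,5} on symbol a: members go to different blocks, giving {1,5} and {3}.
Refine {1,5} on symbol b: members go to different blocks, giving {1} and {5}.
Refine {2,6} on symbol b: members go to different blocks, giving {2} and {6}.
Stable partition: {7,8} | {1} | {2} | {4} | {3} | {5} | {6} — 7 equivalence classes.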